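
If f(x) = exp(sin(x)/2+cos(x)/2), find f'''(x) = -(sqrt(2)*sin(3*x + pi/4) + 12*cos(2*x) + 5*sqrt(2)*cos(x + pi/4))*exp(sin(x)/2)*exp(cos(x)/2)/16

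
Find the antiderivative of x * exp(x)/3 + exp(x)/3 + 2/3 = x*(exp(x) + 2)/3 + C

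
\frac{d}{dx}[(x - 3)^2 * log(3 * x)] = (2*x^2*log(x) + x^2 + 2*x^2*log(3) - 6*x*log(x) - 6*x*log(3) - 6*x + 9)/x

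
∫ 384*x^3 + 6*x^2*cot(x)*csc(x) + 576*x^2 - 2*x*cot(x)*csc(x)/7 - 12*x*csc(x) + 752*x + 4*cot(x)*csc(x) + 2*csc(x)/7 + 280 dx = -8*x^2 - 8*x + (-6*x^2 + 2*x/7 - 4)*csc(x) + 24*(2*x^2 + 2*x + 3)^2 + C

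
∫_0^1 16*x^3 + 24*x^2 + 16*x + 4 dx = 24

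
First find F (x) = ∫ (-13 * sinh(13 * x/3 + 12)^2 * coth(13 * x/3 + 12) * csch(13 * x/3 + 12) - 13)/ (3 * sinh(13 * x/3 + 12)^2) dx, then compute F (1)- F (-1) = -coth(23/3) - csch(23/3) + csch(49/3) + coth(49/3)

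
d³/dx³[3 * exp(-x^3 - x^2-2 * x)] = (-81*x^6 - 162*x^5 - 270*x^4 - 78*x^3 - 18*x^2 + 72*x - 6)*exp(-x^3 - x^2 - 2*x)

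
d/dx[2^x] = 2^x*log(2)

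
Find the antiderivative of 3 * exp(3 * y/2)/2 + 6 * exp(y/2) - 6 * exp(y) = (exp(y/2) - 2)^3 + C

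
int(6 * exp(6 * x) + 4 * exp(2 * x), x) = (exp(4*x) + 2)*exp(2*x) + C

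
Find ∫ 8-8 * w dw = -4*w^2 + 8*w + C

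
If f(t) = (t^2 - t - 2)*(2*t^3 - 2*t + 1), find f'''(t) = 120*t^2 - 48*t - 36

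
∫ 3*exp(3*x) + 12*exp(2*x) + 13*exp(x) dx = (exp(x) + 2)^3 + exp(x) + C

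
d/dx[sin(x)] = cos(x)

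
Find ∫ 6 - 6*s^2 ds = -2*s^3 + 6*s + C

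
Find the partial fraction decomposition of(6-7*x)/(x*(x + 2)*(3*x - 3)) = 10/(9*(x + 2)) - 1/(9*(x - 1)) - 1/x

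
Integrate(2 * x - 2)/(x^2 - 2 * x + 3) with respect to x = log((x - 1)^2 + 2) + C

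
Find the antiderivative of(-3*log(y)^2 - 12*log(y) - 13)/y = -(log(y) + 2)^3 - log(y) + C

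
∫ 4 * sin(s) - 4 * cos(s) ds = -4*sqrt(2)*sin(s + pi/4) + C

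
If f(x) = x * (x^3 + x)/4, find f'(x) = x^3 + x/2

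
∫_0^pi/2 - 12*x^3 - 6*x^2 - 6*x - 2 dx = (-3*pi/2 - 2)*(pi/2 + pi^3/8)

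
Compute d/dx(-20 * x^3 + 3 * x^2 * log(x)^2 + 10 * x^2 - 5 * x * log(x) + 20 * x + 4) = -60*x^2 + 6*x*log(x)^2 + 6*x*log(x) + 20*x - 5*log(x) + 15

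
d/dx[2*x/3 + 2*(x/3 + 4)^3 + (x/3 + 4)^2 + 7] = 2*x^2/9 + 50*x/9 + 106/3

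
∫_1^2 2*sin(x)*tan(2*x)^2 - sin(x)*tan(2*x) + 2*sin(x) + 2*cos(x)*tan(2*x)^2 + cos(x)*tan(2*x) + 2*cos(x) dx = (cos(2) + sin(2))*tan(4) - (cos(1) + sin(1))*tan(2)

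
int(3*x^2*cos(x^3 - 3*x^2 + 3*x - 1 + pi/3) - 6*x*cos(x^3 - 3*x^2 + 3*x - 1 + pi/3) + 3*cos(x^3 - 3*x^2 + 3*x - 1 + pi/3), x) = sin((x - 1)^3 + pi/3) + C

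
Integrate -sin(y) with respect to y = cos(y) + C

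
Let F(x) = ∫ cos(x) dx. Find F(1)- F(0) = sin(1)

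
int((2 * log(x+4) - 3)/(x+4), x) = (log(x + 4) - 3)*log(x + 4) + C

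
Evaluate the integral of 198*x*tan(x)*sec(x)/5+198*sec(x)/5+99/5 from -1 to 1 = 198/5 + 396*sec(1)/5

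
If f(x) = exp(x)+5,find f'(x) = exp(x)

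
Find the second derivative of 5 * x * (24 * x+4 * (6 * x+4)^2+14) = 4320*x + 2160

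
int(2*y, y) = y^2 + C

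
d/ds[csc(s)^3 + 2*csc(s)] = -(2 + 3/sin(s)^2)*cos(s)/sin(s)^2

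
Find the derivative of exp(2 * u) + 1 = 2*exp(2*u)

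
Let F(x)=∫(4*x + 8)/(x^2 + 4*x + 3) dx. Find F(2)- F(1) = -6*log(2) + 2*log(15)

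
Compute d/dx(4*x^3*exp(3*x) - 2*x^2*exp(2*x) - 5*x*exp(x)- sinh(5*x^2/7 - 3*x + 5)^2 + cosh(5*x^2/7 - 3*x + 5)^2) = 12*x^3*exp(3*x) + 12*x^2*exp(3*x) - 4*x^2*exp(2*x) - 4*x*exp(2*x) - 5*x*exp(x) - 5*exp(x)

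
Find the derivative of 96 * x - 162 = 96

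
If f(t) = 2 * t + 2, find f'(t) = 2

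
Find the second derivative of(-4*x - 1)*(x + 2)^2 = -24*x - 34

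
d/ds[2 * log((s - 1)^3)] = 6/(s - 1)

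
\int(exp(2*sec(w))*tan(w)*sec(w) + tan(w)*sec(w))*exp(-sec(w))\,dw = 2*sinh(1/cos(w)) + C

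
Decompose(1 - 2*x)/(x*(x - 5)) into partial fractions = -9/(5*(x - 5)) - 1/(5*x)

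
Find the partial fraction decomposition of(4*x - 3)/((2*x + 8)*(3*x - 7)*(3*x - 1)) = 5/(156*(3*x - 1)) + 1/(12*(3*x - 7)) - 1/(26*(x + 4))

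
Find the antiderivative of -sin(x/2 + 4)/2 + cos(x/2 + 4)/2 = sqrt(2)*sin(x/2 + pi/4 + 4) + C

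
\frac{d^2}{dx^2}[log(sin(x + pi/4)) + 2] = -2/(sin(2*x) + 1)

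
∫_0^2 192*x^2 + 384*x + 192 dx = 1664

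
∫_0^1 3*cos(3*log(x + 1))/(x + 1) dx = sin(3*log(2))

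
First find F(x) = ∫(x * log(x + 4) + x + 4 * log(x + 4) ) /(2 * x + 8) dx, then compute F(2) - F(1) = -log(5)/2 + log(6)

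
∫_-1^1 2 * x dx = 0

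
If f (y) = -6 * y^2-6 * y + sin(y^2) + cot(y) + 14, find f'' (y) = -4*y^2*sin(y^2) + 2*cos(y^2) - 12 + 2*cos(y)/sin(y)^3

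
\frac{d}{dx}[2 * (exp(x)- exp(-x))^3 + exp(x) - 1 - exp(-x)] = (6*exp(6*x) - 5*exp(4*x) - 5*exp(2*x) + 6)*exp(-3*x)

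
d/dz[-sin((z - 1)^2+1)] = 2*(1 - z)*cos(z^2 - 2*z + 2)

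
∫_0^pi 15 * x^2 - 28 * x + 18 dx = 8 + (-4 + 5*pi)*(1 + (-1 + pi)^2)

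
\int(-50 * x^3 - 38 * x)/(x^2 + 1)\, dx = -25*x^2 + 6*log(x^2 + 1) + C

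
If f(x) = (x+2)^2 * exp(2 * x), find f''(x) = 4*x^2*exp(2*x) + 24*x*exp(2*x) + 34*exp(2*x)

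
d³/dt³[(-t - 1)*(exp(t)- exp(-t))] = (-t*exp(2*t) - t - 4*exp(2*t) + 2)*exp(-t)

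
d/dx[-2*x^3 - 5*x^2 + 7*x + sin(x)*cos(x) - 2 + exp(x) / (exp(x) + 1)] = (-6*x^2*exp(2*x) - 12*x^2*exp(x) - 6*x^2 - 10*x*exp(2*x) - 20*x*exp(x) - 10*x - 2*exp(2*x)*sin(x)^2 + 8*exp(2*x) - 4*exp(x)*sin(x)^2 + 17*exp(x) - 2*sin(x)^2 + 8)/(exp(2*x) + 2*exp(x) + 1)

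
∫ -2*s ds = -s^2 + C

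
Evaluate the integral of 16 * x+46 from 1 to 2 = 70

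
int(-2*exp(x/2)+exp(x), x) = (exp(x/2) - 2)^2 + C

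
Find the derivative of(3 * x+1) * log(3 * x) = (3*x*log(x) + 3*x + 3*x*log(3) + 1)/x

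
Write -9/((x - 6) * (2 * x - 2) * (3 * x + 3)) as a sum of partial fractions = -3/(28*(x + 1)) + 3/(20*(x - 1)) - 3/(70*(x - 6))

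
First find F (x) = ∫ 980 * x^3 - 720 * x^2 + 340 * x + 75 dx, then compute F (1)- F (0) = 250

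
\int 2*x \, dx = x^2 + C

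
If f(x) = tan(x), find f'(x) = cos(x)^(-2)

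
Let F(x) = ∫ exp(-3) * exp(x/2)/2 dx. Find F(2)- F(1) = -exp(-5/2) + exp(-2)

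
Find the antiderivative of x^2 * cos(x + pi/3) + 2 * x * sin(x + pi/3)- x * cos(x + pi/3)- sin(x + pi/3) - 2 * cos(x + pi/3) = (x^2 - x - 2)*sin(x + pi/3) + C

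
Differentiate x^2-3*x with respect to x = 2*x - 3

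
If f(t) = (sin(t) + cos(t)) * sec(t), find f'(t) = cos(t)^(-2)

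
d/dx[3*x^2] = 6*x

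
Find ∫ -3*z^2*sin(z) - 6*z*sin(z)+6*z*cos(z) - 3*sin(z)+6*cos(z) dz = 3*(z + 1)^2*cos(z) + C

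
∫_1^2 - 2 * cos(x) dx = -2*sin(2) + 2*sin(1)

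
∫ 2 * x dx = x^2 + C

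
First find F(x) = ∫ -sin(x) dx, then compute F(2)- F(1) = -cos(1) + cos(2)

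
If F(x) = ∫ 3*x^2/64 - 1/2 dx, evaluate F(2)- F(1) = -25/64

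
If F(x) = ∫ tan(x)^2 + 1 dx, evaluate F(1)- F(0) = tan(1)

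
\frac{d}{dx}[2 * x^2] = 4*x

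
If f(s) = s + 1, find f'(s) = 1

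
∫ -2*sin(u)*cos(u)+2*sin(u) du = (cos(u) - 1)^2 + C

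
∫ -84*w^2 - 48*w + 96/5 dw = -28*w^3 - 24*w^2 + 96*w/5 + C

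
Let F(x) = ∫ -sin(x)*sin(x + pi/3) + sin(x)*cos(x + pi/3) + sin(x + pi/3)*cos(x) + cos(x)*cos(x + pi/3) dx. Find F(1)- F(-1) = (1 + sqrt(3))*sin(2)/2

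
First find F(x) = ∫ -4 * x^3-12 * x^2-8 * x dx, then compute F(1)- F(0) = -9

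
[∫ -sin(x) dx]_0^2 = -1 + cos(2)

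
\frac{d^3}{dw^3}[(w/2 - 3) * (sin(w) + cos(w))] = w*sin(w)/2 - w*cos(w)/2 - 9*sin(w)/2 + 3*cos(w)/2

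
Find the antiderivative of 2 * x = x^2 + C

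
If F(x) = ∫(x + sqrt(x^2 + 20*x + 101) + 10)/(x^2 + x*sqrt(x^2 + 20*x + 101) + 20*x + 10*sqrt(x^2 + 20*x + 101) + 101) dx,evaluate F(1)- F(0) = -log(10 + sqrt(101)) + log(11 + sqrt(122))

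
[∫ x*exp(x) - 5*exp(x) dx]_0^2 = 6 - 4*exp(2)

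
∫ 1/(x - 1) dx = log(8 - 8*x) + C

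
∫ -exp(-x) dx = exp(-x) + C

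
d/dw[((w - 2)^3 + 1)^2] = 6*w^5 - 60*w^4 + 240*w^3 - 474*w^2 + 456*w - 168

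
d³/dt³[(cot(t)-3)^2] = -24*cot(t)^5 + 36*cot(t)^4 - 40*cot(t)^3 + 48*cot(t)^2 - 16*cot(t) + 12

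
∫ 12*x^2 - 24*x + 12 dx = 4*x^3 - 12*x^2 + 12*x + C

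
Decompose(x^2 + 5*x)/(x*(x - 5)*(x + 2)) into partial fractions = -3/(7*(x + 2)) + 10/(7*(x - 5))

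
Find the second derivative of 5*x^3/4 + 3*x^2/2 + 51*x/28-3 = 15*x/2 + 3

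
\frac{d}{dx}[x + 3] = 1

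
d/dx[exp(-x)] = -exp(-x)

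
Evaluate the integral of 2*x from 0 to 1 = 1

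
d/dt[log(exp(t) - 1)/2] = exp(t)/(2*exp(t) - 2)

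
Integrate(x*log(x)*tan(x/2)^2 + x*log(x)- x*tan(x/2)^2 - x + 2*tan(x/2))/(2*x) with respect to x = (log(x) - 1)*tan(x/2) + C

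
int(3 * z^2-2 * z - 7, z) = z^3 - z^2 - 7*z + C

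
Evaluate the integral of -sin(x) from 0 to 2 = -1 + cos(2)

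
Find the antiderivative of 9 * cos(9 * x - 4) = sin(9*x - 4) + C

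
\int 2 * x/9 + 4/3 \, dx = x^2/9 + 4*x/3 + C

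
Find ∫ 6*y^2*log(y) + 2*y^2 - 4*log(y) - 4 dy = 2*y*(y^2 - 2)*log(y) + C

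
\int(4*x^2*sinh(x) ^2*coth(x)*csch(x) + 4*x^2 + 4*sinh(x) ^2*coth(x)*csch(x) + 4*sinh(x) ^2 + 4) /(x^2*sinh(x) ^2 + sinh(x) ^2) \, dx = -4*acot(x) - 4/tanh(x) - 4/sinh(x) + C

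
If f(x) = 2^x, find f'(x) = 2^x*log(2)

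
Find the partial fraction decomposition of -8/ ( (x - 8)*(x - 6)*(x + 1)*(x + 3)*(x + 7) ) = -1/(585*(x + 7)) + 1/(99*(x + 3)) - 2/(189*(x + 1)) + 4/(819*(x - 6)) - 4/(1485*(x - 8))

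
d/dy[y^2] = 2*y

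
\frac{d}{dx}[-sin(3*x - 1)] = -3*cos(3*x - 1)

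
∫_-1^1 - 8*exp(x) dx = -8*E + 8*exp(-1)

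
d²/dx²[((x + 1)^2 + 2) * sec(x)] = (-x^2 + 2*x^2/cos(x)^2 + 4*x*sin(x)/cos(x) - 2*x + 4*x/cos(x)^2 + 4*sin(x)/cos(x) - 1 + 6/cos(x)^2)/cos(x)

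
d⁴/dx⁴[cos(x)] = cos(x)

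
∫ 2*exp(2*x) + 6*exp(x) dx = (exp(x) + 3)^2 + C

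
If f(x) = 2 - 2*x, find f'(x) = -2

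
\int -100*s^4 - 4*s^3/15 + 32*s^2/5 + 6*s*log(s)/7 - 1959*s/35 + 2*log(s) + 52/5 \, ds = s*(3*s + 14)*log(s)/7 + (-25*s^2 + 2*s + 15)*(12*s^3 + s^2 + 6*s + 18)/15 + C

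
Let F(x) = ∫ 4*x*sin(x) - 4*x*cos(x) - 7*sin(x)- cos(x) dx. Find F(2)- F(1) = -5*sin(2) + cos(1) + sin(1) - 5*cos(2)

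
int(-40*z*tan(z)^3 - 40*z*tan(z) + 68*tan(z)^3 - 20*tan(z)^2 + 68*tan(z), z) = (34 - 20*z)*tan(z)^2 + C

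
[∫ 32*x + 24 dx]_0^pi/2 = -9 + (-2*pi - 3)^2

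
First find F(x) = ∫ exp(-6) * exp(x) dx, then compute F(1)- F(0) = -exp(-6) + exp(-5)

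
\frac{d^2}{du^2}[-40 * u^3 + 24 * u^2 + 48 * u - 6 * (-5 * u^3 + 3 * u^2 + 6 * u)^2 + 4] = -4500*u^4 + 3600*u^3 + 3672*u^2 - 1536*u - 384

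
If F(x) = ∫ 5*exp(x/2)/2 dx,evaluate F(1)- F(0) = -5 + 5*exp(1/2)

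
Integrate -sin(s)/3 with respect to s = cos(s)/3 + C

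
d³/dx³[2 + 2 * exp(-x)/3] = -2*exp(-x)/3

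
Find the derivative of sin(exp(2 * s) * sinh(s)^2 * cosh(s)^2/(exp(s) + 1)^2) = 2*(exp(s)*cosh(2*s) + sinh(2*s)/2 + cosh(2*s))*exp(2*s)*cos(exp(2*s)*sinh(s)^2*cosh(s)^2/(exp(2*s) + 2*exp(s) + 1))*sinh(s)*cosh(s)/(exp(3*s) + 3*exp(2*s) + 3*exp(s) + 1)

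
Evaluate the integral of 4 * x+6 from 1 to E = -8 + 2*exp(2) + 6*E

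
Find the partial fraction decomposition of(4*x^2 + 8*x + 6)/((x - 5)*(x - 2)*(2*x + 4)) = 3/(28*(x + 2)) - 19/(12*(x - 2)) + 73/(21*(x - 5))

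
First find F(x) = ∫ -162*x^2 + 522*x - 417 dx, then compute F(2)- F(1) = -12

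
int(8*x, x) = 4*x^2 + C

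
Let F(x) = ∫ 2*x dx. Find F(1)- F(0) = 1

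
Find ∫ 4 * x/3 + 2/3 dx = 2*x^2/3 + 2*x/3 + C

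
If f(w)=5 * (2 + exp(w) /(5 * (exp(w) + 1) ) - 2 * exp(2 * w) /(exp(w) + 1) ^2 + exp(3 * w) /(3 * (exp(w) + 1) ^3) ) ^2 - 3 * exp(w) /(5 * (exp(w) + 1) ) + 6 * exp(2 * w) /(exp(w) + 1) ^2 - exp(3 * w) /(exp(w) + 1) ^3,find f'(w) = (-98*exp(6*w) - 1596*exp(5*w) - 4109*exp(4*w) - 3471*exp(3*w) - 759*exp(2*w) + 51*exp(w))/(15*exp(7*w) + 105*exp(6*w) + 315*exp(5*w) + 525*exp(4*w) + 525*exp(3*w) + 315*exp(2*w) + 105*exp(w) + 15)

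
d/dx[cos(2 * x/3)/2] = -sin(2*x/3)/3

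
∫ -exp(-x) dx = exp(-x) + C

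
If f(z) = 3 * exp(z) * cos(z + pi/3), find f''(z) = -6*exp(z)*sin(z + pi/3)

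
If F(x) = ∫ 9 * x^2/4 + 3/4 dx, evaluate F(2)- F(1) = 6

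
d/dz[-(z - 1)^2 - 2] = 2 - 2*z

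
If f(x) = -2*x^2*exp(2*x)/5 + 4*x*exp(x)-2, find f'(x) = -4*x^2*exp(2*x)/5 - 4*x*exp(2*x)/5 + 4*x*exp(x) + 4*exp(x)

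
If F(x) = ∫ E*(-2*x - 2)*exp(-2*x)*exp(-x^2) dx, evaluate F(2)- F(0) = -E + exp(-7)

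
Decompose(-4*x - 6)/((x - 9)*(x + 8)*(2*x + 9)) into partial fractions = -16/(63*(2*x + 9)) + 26/(119*(x + 8)) - 14/(153*(x - 9))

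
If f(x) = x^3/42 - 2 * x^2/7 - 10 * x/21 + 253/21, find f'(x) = x^2/14 - 4*x/7 - 10/21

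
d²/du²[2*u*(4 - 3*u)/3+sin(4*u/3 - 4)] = -16*sin(4*u/3 - 4)/9 - 4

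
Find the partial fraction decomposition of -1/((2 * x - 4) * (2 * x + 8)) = 1/(24*(x + 4)) - 1/(24*(x - 2))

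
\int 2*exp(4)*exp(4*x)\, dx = exp(4*x + 4)/2 + C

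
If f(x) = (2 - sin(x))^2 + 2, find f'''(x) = -4*sin(2*x) + 4*cos(x)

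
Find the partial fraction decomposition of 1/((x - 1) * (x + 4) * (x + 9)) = 1/(50*(x + 9)) - 1/(25*(x + 4)) + 1/(50*(x - 1))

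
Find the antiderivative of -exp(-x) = exp(-x) + C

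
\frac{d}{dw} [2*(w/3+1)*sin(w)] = 2*w*cos(w)/3 + 2*sin(w)/3 + 2*cos(w)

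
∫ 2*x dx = x^2 + C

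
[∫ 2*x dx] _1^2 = 3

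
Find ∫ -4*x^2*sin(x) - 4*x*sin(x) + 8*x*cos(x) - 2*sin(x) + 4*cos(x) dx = (4*x^2 + 4*x + 2)*cos(x) + C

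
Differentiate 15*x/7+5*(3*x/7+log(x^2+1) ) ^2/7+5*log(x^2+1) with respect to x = (90*x^3 + 210*x^2*log(x^2 + 1) + 1155*x^2 + 980*x*log(x^2 + 1) + 3520*x + 210*log(x^2 + 1) + 735)/(343*x^2 + 343)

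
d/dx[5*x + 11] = 5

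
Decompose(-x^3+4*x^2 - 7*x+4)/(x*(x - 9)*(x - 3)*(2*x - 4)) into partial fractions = -1/(14*(x - 2)) + 2/(9*(x - 3)) - 116/(189*(x - 9)) - 1/(27*x)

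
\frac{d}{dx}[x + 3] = 1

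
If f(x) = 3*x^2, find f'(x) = 6*x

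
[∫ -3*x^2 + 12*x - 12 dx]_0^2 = -8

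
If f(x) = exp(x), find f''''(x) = exp(x)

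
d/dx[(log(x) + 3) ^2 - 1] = (2*log(x) + 6)/x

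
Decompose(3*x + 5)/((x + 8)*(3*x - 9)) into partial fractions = 19/(33*(x + 8)) + 14/(33*(x - 3))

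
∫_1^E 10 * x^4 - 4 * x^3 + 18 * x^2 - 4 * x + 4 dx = -9 + (2*E + exp(3))*(-E + 2 + 2*exp(2))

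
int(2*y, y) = y^2 + C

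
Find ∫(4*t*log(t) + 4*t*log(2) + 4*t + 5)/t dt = (4*t + 5)*log(2*t) + C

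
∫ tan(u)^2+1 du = tan(u) + C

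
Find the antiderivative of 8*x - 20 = 4*x^2 - 20*x + C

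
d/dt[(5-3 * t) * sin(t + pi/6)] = -3*t*cos(t + pi/6) - 3*sin(t + pi/6) + 5*cos(t + pi/6)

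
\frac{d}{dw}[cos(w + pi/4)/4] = -sin(w + pi/4)/4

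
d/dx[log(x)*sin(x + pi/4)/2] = (x*log(x)*cos(x + pi/4) + sin(x + pi/4))/(2*x)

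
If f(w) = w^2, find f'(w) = 2*w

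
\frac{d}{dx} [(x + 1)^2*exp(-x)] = (1 - x^2)*exp(-x)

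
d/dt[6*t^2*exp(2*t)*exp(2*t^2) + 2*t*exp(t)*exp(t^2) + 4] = 24*t^3*exp(2*t^2 + 2*t) + 4*t^2*exp(t^2 + t) + 12*t^2*exp(2*t^2 + 2*t) + 2*t*exp(t^2 + t) + 12*t*exp(2*t^2 + 2*t) + 2*exp(t^2 + t)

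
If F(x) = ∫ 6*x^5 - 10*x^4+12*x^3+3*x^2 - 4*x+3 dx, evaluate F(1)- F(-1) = 4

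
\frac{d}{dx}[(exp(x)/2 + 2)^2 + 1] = exp(2*x)/2 + 2*exp(x)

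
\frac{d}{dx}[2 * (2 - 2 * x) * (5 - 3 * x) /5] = 24*x/5 - 32/5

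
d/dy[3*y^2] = 6*y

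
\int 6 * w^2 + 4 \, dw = 2*w^3 + 4*w + C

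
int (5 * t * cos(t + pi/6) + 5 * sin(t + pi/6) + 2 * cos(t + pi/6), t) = (5*t + 2)*sin(t + pi/6) + C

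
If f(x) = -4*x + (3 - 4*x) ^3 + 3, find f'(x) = -192*x^2 + 288*x - 112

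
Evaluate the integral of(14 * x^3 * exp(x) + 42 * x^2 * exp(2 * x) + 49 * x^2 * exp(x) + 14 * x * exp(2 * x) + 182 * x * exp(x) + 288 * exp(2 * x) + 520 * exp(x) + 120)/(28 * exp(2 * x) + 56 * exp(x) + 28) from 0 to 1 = 16/7 + 43*E/(4*(1 + E))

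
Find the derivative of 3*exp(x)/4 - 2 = 3*exp(x)/4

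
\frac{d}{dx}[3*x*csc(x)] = -3*x*cot(x)*csc(x) + 3*csc(x)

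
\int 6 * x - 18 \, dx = 3*x^2 - 18*x + C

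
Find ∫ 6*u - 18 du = 3*u^2 - 18*u + C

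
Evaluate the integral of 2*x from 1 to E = -1 + exp(2)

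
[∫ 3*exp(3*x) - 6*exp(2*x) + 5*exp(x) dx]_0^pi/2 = -2 + 2*exp(pi/2) + (-1 + exp(pi/2))^3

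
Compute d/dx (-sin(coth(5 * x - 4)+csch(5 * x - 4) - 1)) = 5*(cosh(5*x - 4) + 1)*cos(coth(5*x - 4) + csch(5*x - 4) - 1)/sinh(5*x - 4)^2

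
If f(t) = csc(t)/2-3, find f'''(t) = (1/2 - 3/sin(t)^2)*cos(t)/sin(t)^2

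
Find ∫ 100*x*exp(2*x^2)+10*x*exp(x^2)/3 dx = (25*exp(x^2) + 5/3)*exp(x^2) + C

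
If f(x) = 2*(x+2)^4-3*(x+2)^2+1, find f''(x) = 24*x^2 + 96*x + 90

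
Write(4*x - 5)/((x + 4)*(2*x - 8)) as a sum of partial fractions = 21/(16*(x + 4)) + 11/(16*(x - 4))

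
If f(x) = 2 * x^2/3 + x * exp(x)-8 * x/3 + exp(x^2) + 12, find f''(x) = 4*x^2*exp(x^2) + x*exp(x) + 2*exp(x) + 2*exp(x^2) + 4/3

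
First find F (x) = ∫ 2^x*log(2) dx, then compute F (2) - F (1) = 2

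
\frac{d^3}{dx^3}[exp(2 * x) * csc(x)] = (2 - 11*cos(x)/sin(x) + 12/sin(x)^2 - 6*cos(x)/sin(x)^3)*exp(2*x)/sin(x)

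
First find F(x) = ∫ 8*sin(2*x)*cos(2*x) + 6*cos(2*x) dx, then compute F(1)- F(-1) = 6*sin(2)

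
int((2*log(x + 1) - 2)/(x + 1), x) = (log(x + 1) - 1)^2 + C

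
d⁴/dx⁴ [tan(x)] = 24*tan(x)^5 + 40*tan(x)^3 + 16*tan(x)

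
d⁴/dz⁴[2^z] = 2^z*log(2)^4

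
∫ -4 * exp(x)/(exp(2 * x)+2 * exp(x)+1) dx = (-13*exp(x) - 9)/(exp(x) + 1) + C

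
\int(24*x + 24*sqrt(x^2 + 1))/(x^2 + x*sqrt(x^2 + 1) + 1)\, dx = 24*log(x + sqrt(x^2 + 1)) + C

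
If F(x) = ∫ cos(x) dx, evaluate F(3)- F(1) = -sin(1) + sin(3)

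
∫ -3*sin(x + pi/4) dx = 3*cos(x + pi/4) + C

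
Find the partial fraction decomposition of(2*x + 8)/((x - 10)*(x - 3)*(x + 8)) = -4/(99*(x + 8)) - 2/(11*(x - 3)) + 2/(9*(x - 10))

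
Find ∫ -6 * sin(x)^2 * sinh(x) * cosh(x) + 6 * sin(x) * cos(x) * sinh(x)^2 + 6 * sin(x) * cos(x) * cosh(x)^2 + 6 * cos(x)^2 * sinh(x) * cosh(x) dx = 3*sin(2*x)*sinh(2*x)/2 + C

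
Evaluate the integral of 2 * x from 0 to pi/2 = pi^2/4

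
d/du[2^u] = 2^u*log(2)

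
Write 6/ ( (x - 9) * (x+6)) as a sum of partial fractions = -2/(5*(x + 6)) + 2/(5*(x - 9))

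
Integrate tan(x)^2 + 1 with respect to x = tan(x) + C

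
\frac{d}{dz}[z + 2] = 1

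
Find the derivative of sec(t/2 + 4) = tan(t/2 + 4)*sec(t/2 + 4)/2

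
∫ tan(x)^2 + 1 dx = tan(x) + C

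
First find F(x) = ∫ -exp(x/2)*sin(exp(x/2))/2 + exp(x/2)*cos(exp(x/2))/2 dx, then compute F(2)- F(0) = cos(E) - sin(1) - cos(1) + sin(E)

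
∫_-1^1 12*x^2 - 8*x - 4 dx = 0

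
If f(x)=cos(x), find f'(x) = -sin(x)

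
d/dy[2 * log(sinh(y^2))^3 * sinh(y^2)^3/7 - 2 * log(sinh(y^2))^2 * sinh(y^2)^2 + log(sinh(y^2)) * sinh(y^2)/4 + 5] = y*(12*log(sinh(y^2))^3*sinh(y^2)^2/7 + 12*log(sinh(y^2))^2*sinh(y^2)^2/7 - 8*log(sinh(y^2))^2*sinh(y^2) - 8*log(sinh(y^2))*sinh(y^2) + log(sinh(y^2))/2 + 1/2)*cosh(y^2)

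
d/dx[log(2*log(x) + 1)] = 2/(2*x*log(x) + x)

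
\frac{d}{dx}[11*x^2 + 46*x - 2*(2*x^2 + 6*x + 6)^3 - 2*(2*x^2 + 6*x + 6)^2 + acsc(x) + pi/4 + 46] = (-96*x^7*sqrt(1 - 1/x^2) - 720*x^6*sqrt(1 - 1/x^2) - 2336*x^5*sqrt(1 - 1/x^2) - 4032*x^4*sqrt(1 - 1/x^2) - 3674*x^3*sqrt(1 - 1/x^2) - 1394*x^2*sqrt(1 - 1/x^2) - 1)/(x^2*sqrt(1 - 1/x^2))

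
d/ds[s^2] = 2*s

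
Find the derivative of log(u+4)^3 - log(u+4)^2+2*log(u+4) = (3*log(u + 4)^2 - 2*log(u + 4) + 2)/(u + 4)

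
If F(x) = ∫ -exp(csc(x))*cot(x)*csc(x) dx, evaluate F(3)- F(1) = -exp(csc(1)) + exp(csc(3))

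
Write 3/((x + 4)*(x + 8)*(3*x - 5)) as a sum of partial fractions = 27/(493*(3*x - 5)) + 3/(116*(x + 8)) - 3/(68*(x + 4))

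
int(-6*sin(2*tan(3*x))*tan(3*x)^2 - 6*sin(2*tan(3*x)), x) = cos(2*tan(3*x)) + C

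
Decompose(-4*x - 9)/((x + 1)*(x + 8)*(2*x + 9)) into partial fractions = -36/(49*(2*x + 9)) + 23/(49*(x + 8)) - 5/(49*(x + 1))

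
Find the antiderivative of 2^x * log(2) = 2^x + C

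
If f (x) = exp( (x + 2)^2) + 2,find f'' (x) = 4*x^2*exp(x^2 + 4*x + 4) + 16*x*exp(x^2 + 4*x + 4) + 18*exp(x^2 + 4*x + 4)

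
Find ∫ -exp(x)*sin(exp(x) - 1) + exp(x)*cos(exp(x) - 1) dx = sqrt(2)*cos(-exp(x) + pi/4 + 1) + C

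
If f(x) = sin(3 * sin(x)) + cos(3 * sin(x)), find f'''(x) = 3*sqrt(2)*(9*sin(x)*sin(3*sin(x) + pi/4) - 9*cos(x)^2*cos(3*sin(x) + pi/4) - cos(3*sin(x) + pi/4))*cos(x)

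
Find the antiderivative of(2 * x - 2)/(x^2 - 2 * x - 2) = log(x^2 - 2*x - 2) + C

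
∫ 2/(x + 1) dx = 2*log(x + 1) + C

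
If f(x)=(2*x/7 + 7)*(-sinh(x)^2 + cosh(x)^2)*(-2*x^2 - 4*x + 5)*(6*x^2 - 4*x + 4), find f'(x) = -120*x^4/7 - 2480*x^3/7 - 2124*x^2/7 + 3580*x/7 - 1724/7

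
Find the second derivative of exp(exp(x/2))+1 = exp(x/2 + exp(x/2))/4 + exp(x + exp(x/2))/4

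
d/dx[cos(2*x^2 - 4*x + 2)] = 4*(1 - x)*sin(2*(x^2 - 2*x + 1))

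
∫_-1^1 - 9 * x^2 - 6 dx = -18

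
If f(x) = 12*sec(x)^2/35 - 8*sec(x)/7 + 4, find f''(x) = 72*tan(x)^4/35 + 96*tan(x)^2/35 + 24/35 + 8/(7*cos(x)) - 16/(7*cos(x)^3)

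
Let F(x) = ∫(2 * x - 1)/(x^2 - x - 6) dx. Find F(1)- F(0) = 0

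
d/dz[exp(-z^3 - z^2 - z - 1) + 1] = (-3*z^2 - 2*z - 1)*exp(-z^3 - z^2 - z - 1)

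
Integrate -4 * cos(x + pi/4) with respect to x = -4*sin(x + pi/4) + C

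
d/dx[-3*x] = -3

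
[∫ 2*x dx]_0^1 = 1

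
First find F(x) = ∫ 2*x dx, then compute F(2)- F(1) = 3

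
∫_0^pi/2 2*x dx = pi^2/4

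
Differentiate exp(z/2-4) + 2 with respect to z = exp(z/2 - 4)/2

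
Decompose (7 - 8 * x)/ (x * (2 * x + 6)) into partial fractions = -31/(6*(x + 3)) + 7/(6*x)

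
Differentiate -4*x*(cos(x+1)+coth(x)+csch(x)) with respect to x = 4*x*sin(x + 1) + 4*x*cosh(x)/sinh(x)^2 + 4*x/sinh(x)^2 - 4*cos(x + 1) - 4/tanh(x) - 4/sinh(x)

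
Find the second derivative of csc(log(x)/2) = (2*sin(log(x)) + cos(log(x)) + 3)/(2*x^2*(3*sin(log(x)/2) - sin(3*log(x)/2)))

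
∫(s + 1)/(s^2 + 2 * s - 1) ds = log((s + 1)^2 - 2)/2 + C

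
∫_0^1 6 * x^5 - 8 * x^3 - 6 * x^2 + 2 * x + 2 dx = 0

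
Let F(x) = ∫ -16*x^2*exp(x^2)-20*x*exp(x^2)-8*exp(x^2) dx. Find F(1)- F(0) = 10 - 18*E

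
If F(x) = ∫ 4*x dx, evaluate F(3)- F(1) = 16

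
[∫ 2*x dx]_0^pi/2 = pi^2/4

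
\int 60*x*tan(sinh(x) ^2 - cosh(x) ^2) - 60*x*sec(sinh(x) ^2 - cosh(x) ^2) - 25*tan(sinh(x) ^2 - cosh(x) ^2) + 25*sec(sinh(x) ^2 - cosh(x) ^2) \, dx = -30*x^2/cos(1) - 30*x^2*tan(1) + 25*x*tan(1) + 25*x/cos(1) + C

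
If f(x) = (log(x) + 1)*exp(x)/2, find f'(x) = (x*exp(x)*log(x) + x*exp(x) + exp(x))/(2*x)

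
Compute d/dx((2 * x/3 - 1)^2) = 8*x/9 - 4/3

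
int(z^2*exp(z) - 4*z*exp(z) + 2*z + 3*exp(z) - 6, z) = (z - 3)^2*(exp(z) + 1) + C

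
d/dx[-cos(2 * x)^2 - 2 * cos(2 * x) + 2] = 16*sin(x)*cos(x)^3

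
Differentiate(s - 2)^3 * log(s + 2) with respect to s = (3*s^3*log(s + 2) + s^3 - 6*s^2*log(s + 2) - 6*s^2 - 12*s*log(s + 2) + 12*s + 24*log(s + 2) - 8)/(s + 2)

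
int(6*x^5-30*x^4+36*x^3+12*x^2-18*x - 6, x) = x^6 - 6*x^5 + 9*x^4 + 4*x^3 - 9*x^2 - 6*x + C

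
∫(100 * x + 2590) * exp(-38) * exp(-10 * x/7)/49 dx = (-10*x/7 - 38)*exp(-10*x/7 - 38) + C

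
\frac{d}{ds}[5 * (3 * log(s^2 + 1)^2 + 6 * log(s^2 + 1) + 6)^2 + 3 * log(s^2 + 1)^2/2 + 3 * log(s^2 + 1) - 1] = (360*s*log(s^2 + 1)^3 + 1080*s*log(s^2 + 1)^2 + 1446*s*log(s^2 + 1) + 726*s)/(s^2 + 1)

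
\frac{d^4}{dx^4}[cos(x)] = cos(x)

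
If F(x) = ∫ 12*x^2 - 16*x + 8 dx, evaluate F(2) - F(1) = 12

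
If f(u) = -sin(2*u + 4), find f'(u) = -2*cos(2*u + 4)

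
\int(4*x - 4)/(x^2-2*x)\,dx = 2*log(x*(x - 2)) + C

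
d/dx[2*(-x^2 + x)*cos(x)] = 2*x^2*sin(x) - 2*x*sin(x) - 4*x*cos(x) + 2*cos(x)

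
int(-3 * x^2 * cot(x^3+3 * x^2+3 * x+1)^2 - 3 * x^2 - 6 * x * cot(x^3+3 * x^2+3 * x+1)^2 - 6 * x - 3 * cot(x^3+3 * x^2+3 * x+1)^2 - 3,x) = cot((x + 1)^3) + C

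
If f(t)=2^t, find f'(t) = 2^t*log(2)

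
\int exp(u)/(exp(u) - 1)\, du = log(exp(u) - 1) + C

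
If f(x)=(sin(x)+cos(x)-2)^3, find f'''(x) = -27*sqrt(2)*sin(3*x + pi/4)/2 + 48*cos(2*x) - 27*sqrt(2)*cos(x + pi/4)/2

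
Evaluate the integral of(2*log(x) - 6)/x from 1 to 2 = -9 + (-3 + log(2))^2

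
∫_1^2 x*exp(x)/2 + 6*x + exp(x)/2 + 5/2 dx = -E/2 + exp(2) + 23/2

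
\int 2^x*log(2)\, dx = 2^x + C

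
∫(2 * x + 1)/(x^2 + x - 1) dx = log(-x^2 - x + 1) + C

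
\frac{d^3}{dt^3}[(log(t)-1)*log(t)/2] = (2*log(t) - 4)/t^3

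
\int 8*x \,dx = 4*x^2 + C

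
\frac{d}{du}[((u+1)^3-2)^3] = 9*u^8 + 72*u^7 + 252*u^6 + 468*u^5 + 450*u^4 + 144*u^3 - 72*u^2 - 36*u + 9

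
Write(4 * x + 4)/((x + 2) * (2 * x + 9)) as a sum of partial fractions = 28/(5*(2*x + 9)) - 4/(5*(x + 2))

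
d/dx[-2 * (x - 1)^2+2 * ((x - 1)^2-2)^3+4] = 12*x^5 - 60*x^4 + 72*x^3 + 24*x^2 - 40*x - 8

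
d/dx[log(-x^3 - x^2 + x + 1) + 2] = (3*x - 1)/(x^2 - 1)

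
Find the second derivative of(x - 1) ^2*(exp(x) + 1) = x^2*exp(x) + 2*x*exp(x) - exp(x) + 2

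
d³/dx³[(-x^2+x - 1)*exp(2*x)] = -8*x^2*exp(2*x) - 16*x*exp(2*x) - 8*exp(2*x)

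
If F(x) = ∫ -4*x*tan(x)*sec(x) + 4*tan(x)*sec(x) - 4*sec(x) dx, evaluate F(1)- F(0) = -4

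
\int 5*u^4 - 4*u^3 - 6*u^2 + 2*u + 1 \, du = u^5 - u^4 - 2*u^3 + u^2 + u + C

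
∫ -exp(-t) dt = exp(-t) + C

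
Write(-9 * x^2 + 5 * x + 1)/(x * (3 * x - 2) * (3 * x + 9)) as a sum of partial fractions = 1/(22*(3*x - 2)) - 95/(99*(x + 3)) - 1/(18*x)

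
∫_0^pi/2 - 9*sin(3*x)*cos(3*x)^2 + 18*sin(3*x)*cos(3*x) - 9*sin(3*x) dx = -1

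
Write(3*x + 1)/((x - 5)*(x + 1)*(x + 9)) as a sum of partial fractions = -13/(56*(x + 9)) + 1/(24*(x + 1)) + 4/(21*(x - 5))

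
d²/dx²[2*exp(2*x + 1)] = 8*exp(2*x + 1)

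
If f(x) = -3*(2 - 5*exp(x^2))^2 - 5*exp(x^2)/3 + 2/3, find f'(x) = -300*x*exp(2*x^2) + 350*x*exp(x^2)/3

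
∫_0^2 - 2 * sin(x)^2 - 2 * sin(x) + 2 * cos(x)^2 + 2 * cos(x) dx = -4 + (cos(2) + sin(2) + 1)^2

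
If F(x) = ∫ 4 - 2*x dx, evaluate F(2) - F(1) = 1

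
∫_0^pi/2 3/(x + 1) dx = 3*log(1 + pi/2)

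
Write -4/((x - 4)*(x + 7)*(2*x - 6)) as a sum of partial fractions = -1/(55*(x + 7)) + 1/(5*(x - 3)) - 2/(11*(x - 4))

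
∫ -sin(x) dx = cos(x) + C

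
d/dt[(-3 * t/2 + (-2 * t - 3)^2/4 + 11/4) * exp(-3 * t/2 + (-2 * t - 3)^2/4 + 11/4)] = 2*t^3*exp(t^2 + 3*t/2 + 5) + 9*t^2*exp(t^2 + 3*t/2 + 5)/2 + 57*t*exp(t^2 + 3*t/2 + 5)/4 + 9*exp(t^2 + 3*t/2 + 5)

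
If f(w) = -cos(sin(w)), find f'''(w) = -(3*sin(w)*cos(sin(w)) + sin(sin(w))*cos(w)^2 + sin(sin(w)))*cos(w)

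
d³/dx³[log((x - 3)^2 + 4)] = (4*x^3 - 36*x^2 + 60*x + 36)/(x^6 - 18*x^5 + 147*x^4 - 684*x^3 + 1911*x^2 - 3042*x + 2197)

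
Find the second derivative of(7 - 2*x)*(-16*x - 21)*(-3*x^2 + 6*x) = -1152*x^2 + 2412*x + 42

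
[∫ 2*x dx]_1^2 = 3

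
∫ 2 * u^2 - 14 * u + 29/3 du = 2*u^3/3 - 7*u^2 + 29*u/3 + C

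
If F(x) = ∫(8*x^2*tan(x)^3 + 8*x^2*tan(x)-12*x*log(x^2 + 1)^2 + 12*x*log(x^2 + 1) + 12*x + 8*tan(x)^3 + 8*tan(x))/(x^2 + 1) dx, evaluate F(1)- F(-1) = 0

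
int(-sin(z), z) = cos(z) + C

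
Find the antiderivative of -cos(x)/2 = -sin(x)/2 + C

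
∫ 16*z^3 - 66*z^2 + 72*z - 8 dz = 4*z^4 - 22*z^3 + 36*z^2 - 8*z + C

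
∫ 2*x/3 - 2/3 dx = x^2/3 - 2*x/3 + C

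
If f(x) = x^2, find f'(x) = 2*x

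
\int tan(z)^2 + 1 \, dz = tan(z) + C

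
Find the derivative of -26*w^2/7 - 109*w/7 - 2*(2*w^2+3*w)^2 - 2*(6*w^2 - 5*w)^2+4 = -320*w^3 + 288*w^2 - 1004*w/7 - 109/7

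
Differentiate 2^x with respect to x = 2^x*log(2)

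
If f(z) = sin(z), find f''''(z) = sin(z)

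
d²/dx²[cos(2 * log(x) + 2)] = (2*sin(2*log(x) + 2) - 4*cos(2*log(x) + 2))/x^2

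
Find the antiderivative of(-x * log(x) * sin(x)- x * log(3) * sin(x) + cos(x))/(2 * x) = log(3*x)*cos(x)/2 + C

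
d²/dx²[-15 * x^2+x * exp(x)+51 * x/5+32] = x*exp(x) + 2*exp(x) - 30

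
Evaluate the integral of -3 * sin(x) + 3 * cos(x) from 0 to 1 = -3 + 3*cos(1) + 3*sin(1)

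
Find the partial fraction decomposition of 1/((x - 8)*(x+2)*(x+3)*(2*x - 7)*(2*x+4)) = -8/(14157*(2*x - 7)) + 1/(286*(x + 3)) - 79/(24200*(x + 2)) + 1/(220*(x + 2)^2) + 1/(19800*(x - 8))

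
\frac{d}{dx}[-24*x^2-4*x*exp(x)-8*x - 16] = -4*x*exp(x) - 48*x - 4*exp(x) - 8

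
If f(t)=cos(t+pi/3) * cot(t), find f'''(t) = -6*sin(t + pi/3)*cot(t)^3 - 5*sin(t + pi/3)*cot(t) - 6*cos(t + pi/3)*cot(t)^4 - 5*cos(t + pi/3)*cot(t)^2 + cos(t + pi/3)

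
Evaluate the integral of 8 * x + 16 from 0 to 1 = 20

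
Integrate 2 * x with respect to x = x^2 + C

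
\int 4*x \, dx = 2*x^2 + C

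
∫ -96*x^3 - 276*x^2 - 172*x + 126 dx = -24*x^4 - 92*x^3 - 86*x^2 + 126*x + C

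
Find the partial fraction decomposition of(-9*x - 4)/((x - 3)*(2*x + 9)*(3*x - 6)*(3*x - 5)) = -171/(148*(3*x - 5)) - 292/(21645*(2*x + 9)) + 22/(39*(x - 2)) - 31/(180*(x - 3))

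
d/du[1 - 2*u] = -2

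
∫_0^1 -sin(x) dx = -1 + cos(1)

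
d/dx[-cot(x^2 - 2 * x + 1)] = 2*(x - 1)/sin(x^2 - 2*x + 1)^2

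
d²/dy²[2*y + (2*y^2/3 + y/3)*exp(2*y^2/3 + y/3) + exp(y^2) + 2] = 32*y^4*exp(2*y^2/3 + y/3)/27 + 32*y^3*exp(2*y^2/3 + y/3)/27 + 4*y^2*exp(y^2) + 130*y^2*exp(2*y^2/3 + y/3)/27 + 61*y*exp(2*y^2/3 + y/3)/27 + 2*exp(y^2) + 14*exp(2*y^2/3 + y/3)/9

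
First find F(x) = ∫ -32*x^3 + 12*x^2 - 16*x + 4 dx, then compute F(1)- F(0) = -8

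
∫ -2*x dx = -x^2 + C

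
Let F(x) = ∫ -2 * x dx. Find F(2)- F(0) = -4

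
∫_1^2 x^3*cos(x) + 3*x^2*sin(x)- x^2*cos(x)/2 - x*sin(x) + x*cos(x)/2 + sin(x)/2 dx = -sin(1) + 7*sin(2)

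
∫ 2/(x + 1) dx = 2*log(x + 1) + C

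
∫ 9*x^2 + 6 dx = 3*x^3 + 6*x + C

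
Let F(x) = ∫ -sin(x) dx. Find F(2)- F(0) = -1 + cos(2)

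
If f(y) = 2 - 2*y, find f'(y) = -2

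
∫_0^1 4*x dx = 2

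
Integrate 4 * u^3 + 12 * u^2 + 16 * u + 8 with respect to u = u^4 + 4*u^3 + 8*u^2 + 8*u + C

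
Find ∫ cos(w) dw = sin(w) + C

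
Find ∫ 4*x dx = 2*x^2 + C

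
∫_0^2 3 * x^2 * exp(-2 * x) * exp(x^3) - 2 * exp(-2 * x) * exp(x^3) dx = -1 + exp(4)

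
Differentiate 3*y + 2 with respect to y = 3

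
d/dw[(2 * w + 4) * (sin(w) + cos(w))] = -2*w*sin(w) + 2*w*cos(w) - 2*sin(w) + 6*cos(w)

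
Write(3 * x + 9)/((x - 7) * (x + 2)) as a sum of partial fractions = -1/(3*(x + 2)) + 10/(3*(x - 7))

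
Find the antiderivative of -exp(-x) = exp(-x) + C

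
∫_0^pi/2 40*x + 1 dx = 1 + (-1 + 5*pi/2)*(1 + 2*pi)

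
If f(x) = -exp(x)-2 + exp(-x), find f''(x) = (1 - exp(2*x))*exp(-x)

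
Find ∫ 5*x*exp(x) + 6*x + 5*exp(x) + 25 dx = x*(3*x + 5*exp(x) + 25) + C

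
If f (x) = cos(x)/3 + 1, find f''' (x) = sin(x)/3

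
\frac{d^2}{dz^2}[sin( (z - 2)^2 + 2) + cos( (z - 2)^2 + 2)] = -4*sqrt(2)*z^2*sin(z^2 - 4*z + pi/4 + 6) + 16*sqrt(2)*z*sin(z^2 - 4*z + pi/4 + 6) - 18*sin(z^2 - 4*z + 6) - 14*cos(z^2 - 4*z + 6)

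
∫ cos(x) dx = sin(x) + C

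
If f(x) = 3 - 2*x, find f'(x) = -2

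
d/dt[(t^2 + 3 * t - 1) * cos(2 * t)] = -2*t^2*sin(2*t) - 6*t*sin(2*t) + 2*t*cos(2*t) + 2*sin(2*t) + 3*cos(2*t)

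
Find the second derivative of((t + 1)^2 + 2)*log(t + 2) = (2*t^2*log(t + 2) + 3*t^2 + 8*t*log(t + 2) + 10*t + 8*log(t + 2) + 5)/(t^2 + 4*t + 4)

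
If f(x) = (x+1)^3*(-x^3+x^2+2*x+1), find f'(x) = -6*x^5 - 10*x^4 + 8*x^3 + 27*x^2 + 20*x + 5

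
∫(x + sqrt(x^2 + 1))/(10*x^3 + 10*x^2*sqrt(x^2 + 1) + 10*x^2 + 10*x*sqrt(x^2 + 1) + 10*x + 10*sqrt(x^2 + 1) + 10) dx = (26*x + 26*sqrt(x^2 + 1) + 25)/(5*(x + sqrt(x^2 + 1) + 1)) + C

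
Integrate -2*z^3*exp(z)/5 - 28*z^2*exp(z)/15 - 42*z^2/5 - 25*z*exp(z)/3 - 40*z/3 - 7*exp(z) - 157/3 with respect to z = -(6*z^2 + 10*z + 105)*(z*exp(z) + 7*z + 5)/15 + C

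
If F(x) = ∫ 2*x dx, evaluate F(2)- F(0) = 4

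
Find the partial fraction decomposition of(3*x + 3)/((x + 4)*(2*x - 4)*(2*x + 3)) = 3/(35*(2*x + 3)) - 3/(20*(x + 4)) + 3/(28*(x - 2))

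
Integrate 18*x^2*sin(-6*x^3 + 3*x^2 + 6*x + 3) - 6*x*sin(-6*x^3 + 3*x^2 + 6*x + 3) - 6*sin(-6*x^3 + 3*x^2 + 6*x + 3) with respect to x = cos(-6*x^3 + 3*x^2 + 6*x + 3) + C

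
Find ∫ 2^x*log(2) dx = 2^x + C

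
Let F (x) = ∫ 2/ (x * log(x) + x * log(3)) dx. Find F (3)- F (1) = 2*log(2)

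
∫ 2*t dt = t^2 + C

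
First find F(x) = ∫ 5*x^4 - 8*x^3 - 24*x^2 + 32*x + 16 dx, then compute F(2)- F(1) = 9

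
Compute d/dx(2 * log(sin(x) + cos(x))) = 2/tan(x + pi/4)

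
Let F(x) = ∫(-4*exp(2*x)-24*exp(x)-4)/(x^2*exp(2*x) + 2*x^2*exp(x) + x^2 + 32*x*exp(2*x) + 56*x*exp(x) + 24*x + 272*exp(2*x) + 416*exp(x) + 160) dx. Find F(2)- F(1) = -acot(E/(1 + E) + 13/4) + acot(exp(2)/(1 + exp(2)) + 7/2)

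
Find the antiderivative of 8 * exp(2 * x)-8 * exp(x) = 4*(1 - exp(x))^2 + C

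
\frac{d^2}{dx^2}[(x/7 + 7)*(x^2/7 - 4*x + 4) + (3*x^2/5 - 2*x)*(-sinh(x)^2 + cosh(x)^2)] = 6*x/49 + 72/35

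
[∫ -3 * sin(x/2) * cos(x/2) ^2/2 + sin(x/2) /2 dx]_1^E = -cos(1/2)^3 - cos(E/2) + cos(E/2)^3 + cos(1/2)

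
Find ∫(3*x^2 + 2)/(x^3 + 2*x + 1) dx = log(x^3 + 2*x + 1) + C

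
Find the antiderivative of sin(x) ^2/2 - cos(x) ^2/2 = -sin(2*x)/4 + C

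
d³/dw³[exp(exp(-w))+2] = (-3*exp(w + exp(-w)) - exp(2*w + exp(-w)) - exp(exp(-w)))*exp(-3*w)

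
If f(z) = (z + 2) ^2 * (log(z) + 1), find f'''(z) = (2*z^2 - 4*z + 8)/z^3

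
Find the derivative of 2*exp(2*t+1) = 4*exp(2*t + 1)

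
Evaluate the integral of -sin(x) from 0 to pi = -2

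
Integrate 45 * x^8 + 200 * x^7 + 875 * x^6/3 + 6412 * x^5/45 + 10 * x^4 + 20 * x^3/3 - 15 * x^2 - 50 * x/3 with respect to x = 5*x^9 + 25*x^8 + 125*x^7/3 + 3206*x^6/135 + 2*x^5 + 5*x^4/3 - 5*x^3 - 25*x^2/3 + C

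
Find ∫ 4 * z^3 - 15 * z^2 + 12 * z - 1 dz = z^4 - 5*z^3 + 6*z^2 - z + C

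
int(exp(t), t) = exp(t) + C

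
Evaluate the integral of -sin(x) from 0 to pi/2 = -1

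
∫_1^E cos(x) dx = -sin(1) + sin(E)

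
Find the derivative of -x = -1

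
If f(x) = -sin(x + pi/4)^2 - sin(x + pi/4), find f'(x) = -cos(2*x) - cos(x + pi/4)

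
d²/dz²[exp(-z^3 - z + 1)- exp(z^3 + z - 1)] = (-9*z^4*exp(2*z^3 + 2*z - 2) + 9*z^4 - 6*z^2*exp(2*z^3 + 2*z - 2) + 6*z^2 - 6*z*exp(2*z^3 + 2*z - 2) - 6*z - exp(2*z^3 + 2*z - 2) + 1)*exp(-z^3 - z + 1)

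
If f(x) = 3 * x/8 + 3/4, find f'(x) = 3/8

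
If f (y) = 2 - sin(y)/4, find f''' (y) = cos(y)/4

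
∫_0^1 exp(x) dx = -1 + E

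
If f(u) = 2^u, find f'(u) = 2^u*log(2)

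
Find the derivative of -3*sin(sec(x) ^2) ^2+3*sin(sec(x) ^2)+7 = 6*(1 - 2*sin(cos(x)^(-2)))*sin(x)*cos(cos(x)^(-2))/cos(x)^3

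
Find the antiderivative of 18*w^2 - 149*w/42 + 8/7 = 6*w^3 - 149*w^2/84 + 8*w/7 + C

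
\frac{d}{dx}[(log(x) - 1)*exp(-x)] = (-x*log(x) + x + 1)*exp(-x)/x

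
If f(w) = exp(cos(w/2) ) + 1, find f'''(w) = (sin(w/2) + 6*sin(w) + sin(3*w/2))*exp(cos(w/2))/32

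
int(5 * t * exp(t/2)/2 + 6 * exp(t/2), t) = (5*t + 2)*exp(t/2) + C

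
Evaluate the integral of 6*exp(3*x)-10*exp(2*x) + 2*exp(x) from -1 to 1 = -2*E - (-1 + exp(-1))^2 - 2*(-1 + exp(-1))^3 + 2*exp(-1) + (-1 + E)^2 + 2*(-1 + E)^3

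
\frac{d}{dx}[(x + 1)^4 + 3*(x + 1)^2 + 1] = 4*x^3 + 12*x^2 + 18*x + 10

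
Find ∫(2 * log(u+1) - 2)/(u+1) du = (log(u + 1) - 1)^2 + C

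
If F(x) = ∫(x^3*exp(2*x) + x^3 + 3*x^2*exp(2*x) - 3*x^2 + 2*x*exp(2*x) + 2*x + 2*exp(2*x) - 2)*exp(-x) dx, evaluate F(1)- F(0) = -3*exp(-1) + 3*E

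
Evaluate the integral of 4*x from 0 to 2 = 8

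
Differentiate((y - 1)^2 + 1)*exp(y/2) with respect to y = y^2*exp(y/2)/2 + y*exp(y/2) - exp(y/2)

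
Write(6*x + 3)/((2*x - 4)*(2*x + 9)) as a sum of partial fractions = 24/(13*(2*x + 9)) + 15/(26*(x - 2))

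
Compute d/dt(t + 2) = 1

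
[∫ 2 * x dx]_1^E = -1 + exp(2)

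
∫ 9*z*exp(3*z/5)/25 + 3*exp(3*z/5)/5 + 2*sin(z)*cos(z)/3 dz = 3*z*exp(3*z/5)/5 + sin(z)^2/3 + C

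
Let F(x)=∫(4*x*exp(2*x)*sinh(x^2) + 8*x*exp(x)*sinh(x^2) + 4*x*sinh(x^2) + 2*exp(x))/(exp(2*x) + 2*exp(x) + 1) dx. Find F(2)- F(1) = -2*cosh(1) - 2*E/(1 + E) + 2*exp(2)/(1 + exp(2)) + 2*cosh(4)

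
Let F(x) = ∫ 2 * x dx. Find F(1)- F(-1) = 0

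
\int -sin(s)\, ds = cos(s) + C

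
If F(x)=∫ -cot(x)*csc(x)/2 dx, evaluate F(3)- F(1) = -csc(1)/2 + csc(3)/2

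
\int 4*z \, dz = 2*z^2 + C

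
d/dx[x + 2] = 1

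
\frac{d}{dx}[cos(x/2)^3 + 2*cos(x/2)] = (3*sin(x/2)^2 - 5)*sin(x/2)/2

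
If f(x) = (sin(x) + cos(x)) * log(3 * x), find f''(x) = sqrt(2)*(-x^2*log(x)*sin(x + pi/4) - x^2*log(3)*sin(x + pi/4) + 2*x*cos(x + pi/4) - sin(x + pi/4))/x^2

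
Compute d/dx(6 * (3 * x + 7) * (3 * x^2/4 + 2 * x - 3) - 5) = 81*x^2/2 + 135*x + 30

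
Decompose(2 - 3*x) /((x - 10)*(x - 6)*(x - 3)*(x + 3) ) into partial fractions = -11/(702*(x + 3)) - 1/(18*(x - 3)) + 4/(27*(x - 6)) - 1/(13*(x - 10))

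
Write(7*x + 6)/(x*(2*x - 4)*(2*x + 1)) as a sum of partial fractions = 1/(2*x + 1) + 1/(x - 2) - 3/(2*x)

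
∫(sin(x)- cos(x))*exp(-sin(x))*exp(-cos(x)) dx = exp(-sqrt(2)*sin(x + pi/4)) + C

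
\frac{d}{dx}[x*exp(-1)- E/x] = (x^2 + exp(2))*exp(-1)/x^2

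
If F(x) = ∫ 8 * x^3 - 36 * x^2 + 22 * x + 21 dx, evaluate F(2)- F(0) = 22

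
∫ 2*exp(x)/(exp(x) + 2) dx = 2*log(exp(x) + 2) + C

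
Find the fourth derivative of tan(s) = 24*tan(s)^5 + 40*tan(s)^3 + 16*tan(s)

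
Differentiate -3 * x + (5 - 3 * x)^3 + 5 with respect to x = -81*x^2 + 270*x - 228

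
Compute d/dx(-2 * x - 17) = -2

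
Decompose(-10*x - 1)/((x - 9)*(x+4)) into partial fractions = -3/(x + 4) - 7/(x - 9)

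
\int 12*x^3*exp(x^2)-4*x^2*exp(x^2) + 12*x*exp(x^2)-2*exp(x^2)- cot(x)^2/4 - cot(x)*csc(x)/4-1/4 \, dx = 2*x*(3*x - 1)*exp(x^2) + cot(x)/4 + csc(x)/4 + C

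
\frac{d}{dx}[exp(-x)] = -exp(-x)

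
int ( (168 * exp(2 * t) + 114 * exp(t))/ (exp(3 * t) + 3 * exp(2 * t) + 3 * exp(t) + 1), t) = (256*exp(2*t) + 344*exp(t) + 115)/(exp(2*t) + 2*exp(t) + 1) + C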